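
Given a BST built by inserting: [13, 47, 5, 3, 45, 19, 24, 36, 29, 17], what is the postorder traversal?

Tree insertion order: [13, 47, 5, 3, 45, 19, 24, 36, 29, 17]
Tree (level-order array): [13, 5, 47, 3, None, 45, None, None, None, 19, None, 17, 24, None, None, None, 36, 29]
Postorder traversal: [3, 5, 17, 29, 36, 24, 19, 45, 47, 13]


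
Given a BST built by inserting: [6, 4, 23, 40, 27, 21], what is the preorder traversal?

Tree insertion order: [6, 4, 23, 40, 27, 21]
Tree (level-order array): [6, 4, 23, None, None, 21, 40, None, None, 27]
Preorder traversal: [6, 4, 23, 21, 40, 27]


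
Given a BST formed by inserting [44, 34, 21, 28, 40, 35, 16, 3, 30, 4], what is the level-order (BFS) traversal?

Tree insertion order: [44, 34, 21, 28, 40, 35, 16, 3, 30, 4]
Tree (level-order array): [44, 34, None, 21, 40, 16, 28, 35, None, 3, None, None, 30, None, None, None, 4]
BFS from the root, enqueuing left then right child of each popped node:
  queue [44] -> pop 44, enqueue [34], visited so far: [44]
  queue [34] -> pop 34, enqueue [21, 40], visited so far: [44, 34]
  queue [21, 40] -> pop 21, enqueue [16, 28], visited so far: [44, 34, 21]
  queue [40, 16, 28] -> pop 40, enqueue [35], visited so far: [44, 34, 21, 40]
  queue [16, 28, 35] -> pop 16, enqueue [3], visited so far: [44, 34, 21, 40, 16]
  queue [28, 35, 3] -> pop 28, enqueue [30], visited so far: [44, 34, 21, 40, 16, 28]
  queue [35, 3, 30] -> pop 35, enqueue [none], visited so far: [44, 34, 21, 40, 16, 28, 35]
  queue [3, 30] -> pop 3, enqueue [4], visited so far: [44, 34, 21, 40, 16, 28, 35, 3]
  queue [30, 4] -> pop 30, enqueue [none], visited so far: [44, 34, 21, 40, 16, 28, 35, 3, 30]
  queue [4] -> pop 4, enqueue [none], visited so far: [44, 34, 21, 40, 16, 28, 35, 3, 30, 4]
Result: [44, 34, 21, 40, 16, 28, 35, 3, 30, 4]


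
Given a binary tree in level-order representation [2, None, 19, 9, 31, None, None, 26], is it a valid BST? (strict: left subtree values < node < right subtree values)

Level-order array: [2, None, 19, 9, 31, None, None, 26]
Validate using subtree bounds (lo, hi): at each node, require lo < value < hi,
then recurse left with hi=value and right with lo=value.
Preorder trace (stopping at first violation):
  at node 2 with bounds (-inf, +inf): OK
  at node 19 with bounds (2, +inf): OK
  at node 9 with bounds (2, 19): OK
  at node 31 with bounds (19, +inf): OK
  at node 26 with bounds (19, 31): OK
No violation found at any node.
Result: Valid BST


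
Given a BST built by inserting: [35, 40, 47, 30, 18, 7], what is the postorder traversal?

Tree insertion order: [35, 40, 47, 30, 18, 7]
Tree (level-order array): [35, 30, 40, 18, None, None, 47, 7]
Postorder traversal: [7, 18, 30, 47, 40, 35]


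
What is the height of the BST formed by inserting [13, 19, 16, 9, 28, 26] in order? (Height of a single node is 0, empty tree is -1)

Insertion order: [13, 19, 16, 9, 28, 26]
Tree (level-order array): [13, 9, 19, None, None, 16, 28, None, None, 26]
Compute height bottom-up (empty subtree = -1):
  height(9) = 1 + max(-1, -1) = 0
  height(16) = 1 + max(-1, -1) = 0
  height(26) = 1 + max(-1, -1) = 0
  height(28) = 1 + max(0, -1) = 1
  height(19) = 1 + max(0, 1) = 2
  height(13) = 1 + max(0, 2) = 3
Height = 3


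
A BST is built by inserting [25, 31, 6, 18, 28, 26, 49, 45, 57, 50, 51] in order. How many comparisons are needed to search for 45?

Search path for 45: 25 -> 31 -> 49 -> 45
Found: True
Comparisons: 4


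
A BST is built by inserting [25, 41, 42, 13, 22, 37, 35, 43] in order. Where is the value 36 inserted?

Starting tree (level order): [25, 13, 41, None, 22, 37, 42, None, None, 35, None, None, 43]
Insertion path: 25 -> 41 -> 37 -> 35
Result: insert 36 as right child of 35
Final tree (level order): [25, 13, 41, None, 22, 37, 42, None, None, 35, None, None, 43, None, 36]


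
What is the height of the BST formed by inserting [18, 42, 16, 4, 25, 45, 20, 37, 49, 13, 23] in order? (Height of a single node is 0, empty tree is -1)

Insertion order: [18, 42, 16, 4, 25, 45, 20, 37, 49, 13, 23]
Tree (level-order array): [18, 16, 42, 4, None, 25, 45, None, 13, 20, 37, None, 49, None, None, None, 23]
Compute height bottom-up (empty subtree = -1):
  height(13) = 1 + max(-1, -1) = 0
  height(4) = 1 + max(-1, 0) = 1
  height(16) = 1 + max(1, -1) = 2
  height(23) = 1 + max(-1, -1) = 0
  height(20) = 1 + max(-1, 0) = 1
  height(37) = 1 + max(-1, -1) = 0
  height(25) = 1 + max(1, 0) = 2
  height(49) = 1 + max(-1, -1) = 0
  height(45) = 1 + max(-1, 0) = 1
  height(42) = 1 + max(2, 1) = 3
  height(18) = 1 + max(2, 3) = 4
Height = 4


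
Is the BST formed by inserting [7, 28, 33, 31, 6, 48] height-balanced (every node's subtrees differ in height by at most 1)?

Tree (level-order array): [7, 6, 28, None, None, None, 33, 31, 48]
Definition: a tree is height-balanced if, at every node, |h(left) - h(right)| <= 1 (empty subtree has height -1).
Bottom-up per-node check:
  node 6: h_left=-1, h_right=-1, diff=0 [OK], height=0
  node 31: h_left=-1, h_right=-1, diff=0 [OK], height=0
  node 48: h_left=-1, h_right=-1, diff=0 [OK], height=0
  node 33: h_left=0, h_right=0, diff=0 [OK], height=1
  node 28: h_left=-1, h_right=1, diff=2 [FAIL (|-1-1|=2 > 1)], height=2
  node 7: h_left=0, h_right=2, diff=2 [FAIL (|0-2|=2 > 1)], height=3
Node 28 violates the condition: |-1 - 1| = 2 > 1.
Result: Not balanced


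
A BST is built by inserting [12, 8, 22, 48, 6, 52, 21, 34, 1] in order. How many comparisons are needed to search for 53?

Search path for 53: 12 -> 22 -> 48 -> 52
Found: False
Comparisons: 4


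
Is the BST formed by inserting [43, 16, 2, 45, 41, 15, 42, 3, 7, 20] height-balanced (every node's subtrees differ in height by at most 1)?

Tree (level-order array): [43, 16, 45, 2, 41, None, None, None, 15, 20, 42, 3, None, None, None, None, None, None, 7]
Definition: a tree is height-balanced if, at every node, |h(left) - h(right)| <= 1 (empty subtree has height -1).
Bottom-up per-node check:
  node 7: h_left=-1, h_right=-1, diff=0 [OK], height=0
  node 3: h_left=-1, h_right=0, diff=1 [OK], height=1
  node 15: h_left=1, h_right=-1, diff=2 [FAIL (|1--1|=2 > 1)], height=2
  node 2: h_left=-1, h_right=2, diff=3 [FAIL (|-1-2|=3 > 1)], height=3
  node 20: h_left=-1, h_right=-1, diff=0 [OK], height=0
  node 42: h_left=-1, h_right=-1, diff=0 [OK], height=0
  node 41: h_left=0, h_right=0, diff=0 [OK], height=1
  node 16: h_left=3, h_right=1, diff=2 [FAIL (|3-1|=2 > 1)], height=4
  node 45: h_left=-1, h_right=-1, diff=0 [OK], height=0
  node 43: h_left=4, h_right=0, diff=4 [FAIL (|4-0|=4 > 1)], height=5
Node 15 violates the condition: |1 - -1| = 2 > 1.
Result: Not balanced


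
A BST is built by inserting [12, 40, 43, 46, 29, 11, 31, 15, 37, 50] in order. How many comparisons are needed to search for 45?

Search path for 45: 12 -> 40 -> 43 -> 46
Found: False
Comparisons: 4


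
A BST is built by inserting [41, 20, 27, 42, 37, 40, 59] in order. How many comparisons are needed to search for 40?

Search path for 40: 41 -> 20 -> 27 -> 37 -> 40
Found: True
Comparisons: 5


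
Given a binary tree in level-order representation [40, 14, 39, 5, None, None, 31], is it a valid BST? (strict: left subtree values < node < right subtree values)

Level-order array: [40, 14, 39, 5, None, None, 31]
Validate using subtree bounds (lo, hi): at each node, require lo < value < hi,
then recurse left with hi=value and right with lo=value.
Preorder trace (stopping at first violation):
  at node 40 with bounds (-inf, +inf): OK
  at node 14 with bounds (-inf, 40): OK
  at node 5 with bounds (-inf, 14): OK
  at node 39 with bounds (40, +inf): VIOLATION
Node 39 violates its bound: not (40 < 39 < +inf).
Result: Not a valid BST


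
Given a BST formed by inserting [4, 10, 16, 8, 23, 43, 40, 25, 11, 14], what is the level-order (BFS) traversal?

Tree insertion order: [4, 10, 16, 8, 23, 43, 40, 25, 11, 14]
Tree (level-order array): [4, None, 10, 8, 16, None, None, 11, 23, None, 14, None, 43, None, None, 40, None, 25]
BFS from the root, enqueuing left then right child of each popped node:
  queue [4] -> pop 4, enqueue [10], visited so far: [4]
  queue [10] -> pop 10, enqueue [8, 16], visited so far: [4, 10]
  queue [8, 16] -> pop 8, enqueue [none], visited so far: [4, 10, 8]
  queue [16] -> pop 16, enqueue [11, 23], visited so far: [4, 10, 8, 16]
  queue [11, 23] -> pop 11, enqueue [14], visited so far: [4, 10, 8, 16, 11]
  queue [23, 14] -> pop 23, enqueue [43], visited so far: [4, 10, 8, 16, 11, 23]
  queue [14, 43] -> pop 14, enqueue [none], visited so far: [4, 10, 8, 16, 11, 23, 14]
  queue [43] -> pop 43, enqueue [40], visited so far: [4, 10, 8, 16, 11, 23, 14, 43]
  queue [40] -> pop 40, enqueue [25], visited so far: [4, 10, 8, 16, 11, 23, 14, 43, 40]
  queue [25] -> pop 25, enqueue [none], visited so far: [4, 10, 8, 16, 11, 23, 14, 43, 40, 25]
Result: [4, 10, 8, 16, 11, 23, 14, 43, 40, 25]


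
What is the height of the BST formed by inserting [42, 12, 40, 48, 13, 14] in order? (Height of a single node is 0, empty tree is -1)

Insertion order: [42, 12, 40, 48, 13, 14]
Tree (level-order array): [42, 12, 48, None, 40, None, None, 13, None, None, 14]
Compute height bottom-up (empty subtree = -1):
  height(14) = 1 + max(-1, -1) = 0
  height(13) = 1 + max(-1, 0) = 1
  height(40) = 1 + max(1, -1) = 2
  height(12) = 1 + max(-1, 2) = 3
  height(48) = 1 + max(-1, -1) = 0
  height(42) = 1 + max(3, 0) = 4
Height = 4


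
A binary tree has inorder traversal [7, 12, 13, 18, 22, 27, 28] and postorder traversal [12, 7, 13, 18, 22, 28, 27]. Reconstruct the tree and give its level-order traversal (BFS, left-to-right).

Inorder:   [7, 12, 13, 18, 22, 27, 28]
Postorder: [12, 7, 13, 18, 22, 28, 27]
Algorithm: postorder visits root last, so walk postorder right-to-left;
each value is the root of the current inorder slice — split it at that
value, recurse on the right subtree first, then the left.
Recursive splits:
  root=27; inorder splits into left=[7, 12, 13, 18, 22], right=[28]
  root=28; inorder splits into left=[], right=[]
  root=22; inorder splits into left=[7, 12, 13, 18], right=[]
  root=18; inorder splits into left=[7, 12, 13], right=[]
  root=13; inorder splits into left=[7, 12], right=[]
  root=7; inorder splits into left=[], right=[12]
  root=12; inorder splits into left=[], right=[]
Reconstructed level-order: [27, 22, 28, 18, 13, 7, 12]


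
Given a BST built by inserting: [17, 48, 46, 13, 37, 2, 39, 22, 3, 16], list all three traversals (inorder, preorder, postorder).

Tree insertion order: [17, 48, 46, 13, 37, 2, 39, 22, 3, 16]
Tree (level-order array): [17, 13, 48, 2, 16, 46, None, None, 3, None, None, 37, None, None, None, 22, 39]
Inorder (L, root, R): [2, 3, 13, 16, 17, 22, 37, 39, 46, 48]
Preorder (root, L, R): [17, 13, 2, 3, 16, 48, 46, 37, 22, 39]
Postorder (L, R, root): [3, 2, 16, 13, 22, 39, 37, 46, 48, 17]


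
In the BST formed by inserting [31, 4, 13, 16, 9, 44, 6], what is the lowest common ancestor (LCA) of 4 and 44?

Tree insertion order: [31, 4, 13, 16, 9, 44, 6]
Tree (level-order array): [31, 4, 44, None, 13, None, None, 9, 16, 6]
In a BST, the LCA of p=4, q=44 is the first node v on the
root-to-leaf path with p <= v <= q (go left if both < v, right if both > v).
Walk from root:
  at 31: 4 <= 31 <= 44, this is the LCA
LCA = 31


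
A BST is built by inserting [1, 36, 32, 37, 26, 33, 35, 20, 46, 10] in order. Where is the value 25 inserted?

Starting tree (level order): [1, None, 36, 32, 37, 26, 33, None, 46, 20, None, None, 35, None, None, 10]
Insertion path: 1 -> 36 -> 32 -> 26 -> 20
Result: insert 25 as right child of 20
Final tree (level order): [1, None, 36, 32, 37, 26, 33, None, 46, 20, None, None, 35, None, None, 10, 25]


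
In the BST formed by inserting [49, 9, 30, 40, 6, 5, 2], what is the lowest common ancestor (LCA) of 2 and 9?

Tree insertion order: [49, 9, 30, 40, 6, 5, 2]
Tree (level-order array): [49, 9, None, 6, 30, 5, None, None, 40, 2]
In a BST, the LCA of p=2, q=9 is the first node v on the
root-to-leaf path with p <= v <= q (go left if both < v, right if both > v).
Walk from root:
  at 49: both 2 and 9 < 49, go left
  at 9: 2 <= 9 <= 9, this is the LCA
LCA = 9


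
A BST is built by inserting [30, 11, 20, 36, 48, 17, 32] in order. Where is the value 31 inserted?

Starting tree (level order): [30, 11, 36, None, 20, 32, 48, 17]
Insertion path: 30 -> 36 -> 32
Result: insert 31 as left child of 32
Final tree (level order): [30, 11, 36, None, 20, 32, 48, 17, None, 31]


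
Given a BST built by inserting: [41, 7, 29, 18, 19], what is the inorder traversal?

Tree insertion order: [41, 7, 29, 18, 19]
Tree (level-order array): [41, 7, None, None, 29, 18, None, None, 19]
Inorder traversal: [7, 18, 19, 29, 41]


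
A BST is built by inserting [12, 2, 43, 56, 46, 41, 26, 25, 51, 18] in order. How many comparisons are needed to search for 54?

Search path for 54: 12 -> 43 -> 56 -> 46 -> 51
Found: False
Comparisons: 5


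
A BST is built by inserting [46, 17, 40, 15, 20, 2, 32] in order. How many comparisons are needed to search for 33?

Search path for 33: 46 -> 17 -> 40 -> 20 -> 32
Found: False
Comparisons: 5


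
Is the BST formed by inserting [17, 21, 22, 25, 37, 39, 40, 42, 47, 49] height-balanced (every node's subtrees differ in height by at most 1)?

Tree (level-order array): [17, None, 21, None, 22, None, 25, None, 37, None, 39, None, 40, None, 42, None, 47, None, 49]
Definition: a tree is height-balanced if, at every node, |h(left) - h(right)| <= 1 (empty subtree has height -1).
Bottom-up per-node check:
  node 49: h_left=-1, h_right=-1, diff=0 [OK], height=0
  node 47: h_left=-1, h_right=0, diff=1 [OK], height=1
  node 42: h_left=-1, h_right=1, diff=2 [FAIL (|-1-1|=2 > 1)], height=2
  node 40: h_left=-1, h_right=2, diff=3 [FAIL (|-1-2|=3 > 1)], height=3
  node 39: h_left=-1, h_right=3, diff=4 [FAIL (|-1-3|=4 > 1)], height=4
  node 37: h_left=-1, h_right=4, diff=5 [FAIL (|-1-4|=5 > 1)], height=5
  node 25: h_left=-1, h_right=5, diff=6 [FAIL (|-1-5|=6 > 1)], height=6
  node 22: h_left=-1, h_right=6, diff=7 [FAIL (|-1-6|=7 > 1)], height=7
  node 21: h_left=-1, h_right=7, diff=8 [FAIL (|-1-7|=8 > 1)], height=8
  node 17: h_left=-1, h_right=8, diff=9 [FAIL (|-1-8|=9 > 1)], height=9
Node 42 violates the condition: |-1 - 1| = 2 > 1.
Result: Not balanced


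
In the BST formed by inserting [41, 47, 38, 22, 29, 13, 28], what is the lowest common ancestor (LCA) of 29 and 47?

Tree insertion order: [41, 47, 38, 22, 29, 13, 28]
Tree (level-order array): [41, 38, 47, 22, None, None, None, 13, 29, None, None, 28]
In a BST, the LCA of p=29, q=47 is the first node v on the
root-to-leaf path with p <= v <= q (go left if both < v, right if both > v).
Walk from root:
  at 41: 29 <= 41 <= 47, this is the LCA
LCA = 41


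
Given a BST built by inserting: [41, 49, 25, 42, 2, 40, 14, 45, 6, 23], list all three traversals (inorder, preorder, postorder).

Tree insertion order: [41, 49, 25, 42, 2, 40, 14, 45, 6, 23]
Tree (level-order array): [41, 25, 49, 2, 40, 42, None, None, 14, None, None, None, 45, 6, 23]
Inorder (L, root, R): [2, 6, 14, 23, 25, 40, 41, 42, 45, 49]
Preorder (root, L, R): [41, 25, 2, 14, 6, 23, 40, 49, 42, 45]
Postorder (L, R, root): [6, 23, 14, 2, 40, 25, 45, 42, 49, 41]


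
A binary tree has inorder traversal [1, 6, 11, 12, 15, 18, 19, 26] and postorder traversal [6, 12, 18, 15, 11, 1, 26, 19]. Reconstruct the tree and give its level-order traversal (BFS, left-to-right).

Inorder:   [1, 6, 11, 12, 15, 18, 19, 26]
Postorder: [6, 12, 18, 15, 11, 1, 26, 19]
Algorithm: postorder visits root last, so walk postorder right-to-left;
each value is the root of the current inorder slice — split it at that
value, recurse on the right subtree first, then the left.
Recursive splits:
  root=19; inorder splits into left=[1, 6, 11, 12, 15, 18], right=[26]
  root=26; inorder splits into left=[], right=[]
  root=1; inorder splits into left=[], right=[6, 11, 12, 15, 18]
  root=11; inorder splits into left=[6], right=[12, 15, 18]
  root=15; inorder splits into left=[12], right=[18]
  root=18; inorder splits into left=[], right=[]
  root=12; inorder splits into left=[], right=[]
  root=6; inorder splits into left=[], right=[]
Reconstructed level-order: [19, 1, 26, 11, 6, 15, 12, 18]


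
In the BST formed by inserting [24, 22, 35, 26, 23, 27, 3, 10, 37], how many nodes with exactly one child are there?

Tree built from: [24, 22, 35, 26, 23, 27, 3, 10, 37]
Tree (level-order array): [24, 22, 35, 3, 23, 26, 37, None, 10, None, None, None, 27]
Rule: These are nodes with exactly 1 non-null child.
Per-node child counts:
  node 24: 2 child(ren)
  node 22: 2 child(ren)
  node 3: 1 child(ren)
  node 10: 0 child(ren)
  node 23: 0 child(ren)
  node 35: 2 child(ren)
  node 26: 1 child(ren)
  node 27: 0 child(ren)
  node 37: 0 child(ren)
Matching nodes: [3, 26]
Count of nodes with exactly one child: 2


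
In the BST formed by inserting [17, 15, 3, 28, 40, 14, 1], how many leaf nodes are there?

Tree built from: [17, 15, 3, 28, 40, 14, 1]
Tree (level-order array): [17, 15, 28, 3, None, None, 40, 1, 14]
Rule: A leaf has 0 children.
Per-node child counts:
  node 17: 2 child(ren)
  node 15: 1 child(ren)
  node 3: 2 child(ren)
  node 1: 0 child(ren)
  node 14: 0 child(ren)
  node 28: 1 child(ren)
  node 40: 0 child(ren)
Matching nodes: [1, 14, 40]
Count of leaf nodes: 3


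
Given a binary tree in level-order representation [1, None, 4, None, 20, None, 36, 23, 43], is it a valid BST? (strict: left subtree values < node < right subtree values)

Level-order array: [1, None, 4, None, 20, None, 36, 23, 43]
Validate using subtree bounds (lo, hi): at each node, require lo < value < hi,
then recurse left with hi=value and right with lo=value.
Preorder trace (stopping at first violation):
  at node 1 with bounds (-inf, +inf): OK
  at node 4 with bounds (1, +inf): OK
  at node 20 with bounds (4, +inf): OK
  at node 36 with bounds (20, +inf): OK
  at node 23 with bounds (20, 36): OK
  at node 43 with bounds (36, +inf): OK
No violation found at any node.
Result: Valid BST


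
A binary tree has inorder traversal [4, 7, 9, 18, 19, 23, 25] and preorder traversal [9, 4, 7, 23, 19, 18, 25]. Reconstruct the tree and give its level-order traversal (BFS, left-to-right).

Inorder:  [4, 7, 9, 18, 19, 23, 25]
Preorder: [9, 4, 7, 23, 19, 18, 25]
Algorithm: preorder visits root first, so consume preorder in order;
for each root, split the current inorder slice at that value into
left-subtree inorder and right-subtree inorder, then recurse.
Recursive splits:
  root=9; inorder splits into left=[4, 7], right=[18, 19, 23, 25]
  root=4; inorder splits into left=[], right=[7]
  root=7; inorder splits into left=[], right=[]
  root=23; inorder splits into left=[18, 19], right=[25]
  root=19; inorder splits into left=[18], right=[]
  root=18; inorder splits into left=[], right=[]
  root=25; inorder splits into left=[], right=[]
Reconstructed level-order: [9, 4, 23, 7, 19, 25, 18]


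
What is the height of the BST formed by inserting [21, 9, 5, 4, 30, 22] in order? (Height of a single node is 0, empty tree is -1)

Insertion order: [21, 9, 5, 4, 30, 22]
Tree (level-order array): [21, 9, 30, 5, None, 22, None, 4]
Compute height bottom-up (empty subtree = -1):
  height(4) = 1 + max(-1, -1) = 0
  height(5) = 1 + max(0, -1) = 1
  height(9) = 1 + max(1, -1) = 2
  height(22) = 1 + max(-1, -1) = 0
  height(30) = 1 + max(0, -1) = 1
  height(21) = 1 + max(2, 1) = 3
Height = 3


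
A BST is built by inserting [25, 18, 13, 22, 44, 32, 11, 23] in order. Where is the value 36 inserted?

Starting tree (level order): [25, 18, 44, 13, 22, 32, None, 11, None, None, 23]
Insertion path: 25 -> 44 -> 32
Result: insert 36 as right child of 32
Final tree (level order): [25, 18, 44, 13, 22, 32, None, 11, None, None, 23, None, 36]


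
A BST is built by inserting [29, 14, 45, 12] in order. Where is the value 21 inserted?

Starting tree (level order): [29, 14, 45, 12]
Insertion path: 29 -> 14
Result: insert 21 as right child of 14
Final tree (level order): [29, 14, 45, 12, 21]


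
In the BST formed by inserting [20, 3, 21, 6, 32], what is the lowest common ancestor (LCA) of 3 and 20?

Tree insertion order: [20, 3, 21, 6, 32]
Tree (level-order array): [20, 3, 21, None, 6, None, 32]
In a BST, the LCA of p=3, q=20 is the first node v on the
root-to-leaf path with p <= v <= q (go left if both < v, right if both > v).
Walk from root:
  at 20: 3 <= 20 <= 20, this is the LCA
LCA = 20


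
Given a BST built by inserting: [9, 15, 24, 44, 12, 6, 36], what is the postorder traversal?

Tree insertion order: [9, 15, 24, 44, 12, 6, 36]
Tree (level-order array): [9, 6, 15, None, None, 12, 24, None, None, None, 44, 36]
Postorder traversal: [6, 12, 36, 44, 24, 15, 9]


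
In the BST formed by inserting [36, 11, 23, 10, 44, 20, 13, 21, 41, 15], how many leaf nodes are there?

Tree built from: [36, 11, 23, 10, 44, 20, 13, 21, 41, 15]
Tree (level-order array): [36, 11, 44, 10, 23, 41, None, None, None, 20, None, None, None, 13, 21, None, 15]
Rule: A leaf has 0 children.
Per-node child counts:
  node 36: 2 child(ren)
  node 11: 2 child(ren)
  node 10: 0 child(ren)
  node 23: 1 child(ren)
  node 20: 2 child(ren)
  node 13: 1 child(ren)
  node 15: 0 child(ren)
  node 21: 0 child(ren)
  node 44: 1 child(ren)
  node 41: 0 child(ren)
Matching nodes: [10, 15, 21, 41]
Count of leaf nodes: 4


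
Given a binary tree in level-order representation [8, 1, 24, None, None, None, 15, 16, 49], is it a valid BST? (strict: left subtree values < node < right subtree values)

Level-order array: [8, 1, 24, None, None, None, 15, 16, 49]
Validate using subtree bounds (lo, hi): at each node, require lo < value < hi,
then recurse left with hi=value and right with lo=value.
Preorder trace (stopping at first violation):
  at node 8 with bounds (-inf, +inf): OK
  at node 1 with bounds (-inf, 8): OK
  at node 24 with bounds (8, +inf): OK
  at node 15 with bounds (24, +inf): VIOLATION
Node 15 violates its bound: not (24 < 15 < +inf).
Result: Not a valid BST


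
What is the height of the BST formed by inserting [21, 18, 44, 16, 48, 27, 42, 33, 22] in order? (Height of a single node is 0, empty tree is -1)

Insertion order: [21, 18, 44, 16, 48, 27, 42, 33, 22]
Tree (level-order array): [21, 18, 44, 16, None, 27, 48, None, None, 22, 42, None, None, None, None, 33]
Compute height bottom-up (empty subtree = -1):
  height(16) = 1 + max(-1, -1) = 0
  height(18) = 1 + max(0, -1) = 1
  height(22) = 1 + max(-1, -1) = 0
  height(33) = 1 + max(-1, -1) = 0
  height(42) = 1 + max(0, -1) = 1
  height(27) = 1 + max(0, 1) = 2
  height(48) = 1 + max(-1, -1) = 0
  height(44) = 1 + max(2, 0) = 3
  height(21) = 1 + max(1, 3) = 4
Height = 4


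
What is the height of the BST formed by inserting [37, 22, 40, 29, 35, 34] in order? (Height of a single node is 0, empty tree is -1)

Insertion order: [37, 22, 40, 29, 35, 34]
Tree (level-order array): [37, 22, 40, None, 29, None, None, None, 35, 34]
Compute height bottom-up (empty subtree = -1):
  height(34) = 1 + max(-1, -1) = 0
  height(35) = 1 + max(0, -1) = 1
  height(29) = 1 + max(-1, 1) = 2
  height(22) = 1 + max(-1, 2) = 3
  height(40) = 1 + max(-1, -1) = 0
  height(37) = 1 + max(3, 0) = 4
Height = 4


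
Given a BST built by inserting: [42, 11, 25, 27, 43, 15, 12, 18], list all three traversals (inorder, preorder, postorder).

Tree insertion order: [42, 11, 25, 27, 43, 15, 12, 18]
Tree (level-order array): [42, 11, 43, None, 25, None, None, 15, 27, 12, 18]
Inorder (L, root, R): [11, 12, 15, 18, 25, 27, 42, 43]
Preorder (root, L, R): [42, 11, 25, 15, 12, 18, 27, 43]
Postorder (L, R, root): [12, 18, 15, 27, 25, 11, 43, 42]


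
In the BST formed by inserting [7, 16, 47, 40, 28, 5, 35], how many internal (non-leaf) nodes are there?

Tree built from: [7, 16, 47, 40, 28, 5, 35]
Tree (level-order array): [7, 5, 16, None, None, None, 47, 40, None, 28, None, None, 35]
Rule: An internal node has at least one child.
Per-node child counts:
  node 7: 2 child(ren)
  node 5: 0 child(ren)
  node 16: 1 child(ren)
  node 47: 1 child(ren)
  node 40: 1 child(ren)
  node 28: 1 child(ren)
  node 35: 0 child(ren)
Matching nodes: [7, 16, 47, 40, 28]
Count of internal (non-leaf) nodes: 5


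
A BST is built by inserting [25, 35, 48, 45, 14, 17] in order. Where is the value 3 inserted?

Starting tree (level order): [25, 14, 35, None, 17, None, 48, None, None, 45]
Insertion path: 25 -> 14
Result: insert 3 as left child of 14
Final tree (level order): [25, 14, 35, 3, 17, None, 48, None, None, None, None, 45]


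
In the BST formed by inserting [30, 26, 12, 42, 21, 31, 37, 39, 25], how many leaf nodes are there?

Tree built from: [30, 26, 12, 42, 21, 31, 37, 39, 25]
Tree (level-order array): [30, 26, 42, 12, None, 31, None, None, 21, None, 37, None, 25, None, 39]
Rule: A leaf has 0 children.
Per-node child counts:
  node 30: 2 child(ren)
  node 26: 1 child(ren)
  node 12: 1 child(ren)
  node 21: 1 child(ren)
  node 25: 0 child(ren)
  node 42: 1 child(ren)
  node 31: 1 child(ren)
  node 37: 1 child(ren)
  node 39: 0 child(ren)
Matching nodes: [25, 39]
Count of leaf nodes: 2


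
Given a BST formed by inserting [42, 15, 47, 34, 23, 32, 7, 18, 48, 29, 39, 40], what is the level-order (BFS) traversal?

Tree insertion order: [42, 15, 47, 34, 23, 32, 7, 18, 48, 29, 39, 40]
Tree (level-order array): [42, 15, 47, 7, 34, None, 48, None, None, 23, 39, None, None, 18, 32, None, 40, None, None, 29]
BFS from the root, enqueuing left then right child of each popped node:
  queue [42] -> pop 42, enqueue [15, 47], visited so far: [42]
  queue [15, 47] -> pop 15, enqueue [7, 34], visited so far: [42, 15]
  queue [47, 7, 34] -> pop 47, enqueue [48], visited so far: [42, 15, 47]
  queue [7, 34, 48] -> pop 7, enqueue [none], visited so far: [42, 15, 47, 7]
  queue [34, 48] -> pop 34, enqueue [23, 39], visited so far: [42, 15, 47, 7, 34]
  queue [48, 23, 39] -> pop 48, enqueue [none], visited so far: [42, 15, 47, 7, 34, 48]
  queue [23, 39] -> pop 23, enqueue [18, 32], visited so far: [42, 15, 47, 7, 34, 48, 23]
  queue [39, 18, 32] -> pop 39, enqueue [40], visited so far: [42, 15, 47, 7, 34, 48, 23, 39]
  queue [18, 32, 40] -> pop 18, enqueue [none], visited so far: [42, 15, 47, 7, 34, 48, 23, 39, 18]
  queue [32, 40] -> pop 32, enqueue [29], visited so far: [42, 15, 47, 7, 34, 48, 23, 39, 18, 32]
  queue [40, 29] -> pop 40, enqueue [none], visited so far: [42, 15, 47, 7, 34, 48, 23, 39, 18, 32, 40]
  queue [29] -> pop 29, enqueue [none], visited so far: [42, 15, 47, 7, 34, 48, 23, 39, 18, 32, 40, 29]
Result: [42, 15, 47, 7, 34, 48, 23, 39, 18, 32, 40, 29]


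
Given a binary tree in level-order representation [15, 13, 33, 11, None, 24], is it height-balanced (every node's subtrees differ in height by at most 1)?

Tree (level-order array): [15, 13, 33, 11, None, 24]
Definition: a tree is height-balanced if, at every node, |h(left) - h(right)| <= 1 (empty subtree has height -1).
Bottom-up per-node check:
  node 11: h_left=-1, h_right=-1, diff=0 [OK], height=0
  node 13: h_left=0, h_right=-1, diff=1 [OK], height=1
  node 24: h_left=-1, h_right=-1, diff=0 [OK], height=0
  node 33: h_left=0, h_right=-1, diff=1 [OK], height=1
  node 15: h_left=1, h_right=1, diff=0 [OK], height=2
All nodes satisfy the balance condition.
Result: Balanced


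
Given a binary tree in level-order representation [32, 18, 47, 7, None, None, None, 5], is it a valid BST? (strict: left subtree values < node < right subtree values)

Level-order array: [32, 18, 47, 7, None, None, None, 5]
Validate using subtree bounds (lo, hi): at each node, require lo < value < hi,
then recurse left with hi=value and right with lo=value.
Preorder trace (stopping at first violation):
  at node 32 with bounds (-inf, +inf): OK
  at node 18 with bounds (-inf, 32): OK
  at node 7 with bounds (-inf, 18): OK
  at node 5 with bounds (-inf, 7): OK
  at node 47 with bounds (32, +inf): OK
No violation found at any node.
Result: Valid BST


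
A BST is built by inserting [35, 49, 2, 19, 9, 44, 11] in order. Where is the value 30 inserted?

Starting tree (level order): [35, 2, 49, None, 19, 44, None, 9, None, None, None, None, 11]
Insertion path: 35 -> 2 -> 19
Result: insert 30 as right child of 19
Final tree (level order): [35, 2, 49, None, 19, 44, None, 9, 30, None, None, None, 11]


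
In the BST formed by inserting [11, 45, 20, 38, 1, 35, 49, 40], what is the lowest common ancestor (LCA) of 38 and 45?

Tree insertion order: [11, 45, 20, 38, 1, 35, 49, 40]
Tree (level-order array): [11, 1, 45, None, None, 20, 49, None, 38, None, None, 35, 40]
In a BST, the LCA of p=38, q=45 is the first node v on the
root-to-leaf path with p <= v <= q (go left if both < v, right if both > v).
Walk from root:
  at 11: both 38 and 45 > 11, go right
  at 45: 38 <= 45 <= 45, this is the LCA
LCA = 45


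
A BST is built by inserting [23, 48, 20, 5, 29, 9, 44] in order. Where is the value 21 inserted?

Starting tree (level order): [23, 20, 48, 5, None, 29, None, None, 9, None, 44]
Insertion path: 23 -> 20
Result: insert 21 as right child of 20
Final tree (level order): [23, 20, 48, 5, 21, 29, None, None, 9, None, None, None, 44]


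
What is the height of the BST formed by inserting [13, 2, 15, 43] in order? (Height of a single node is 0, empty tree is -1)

Insertion order: [13, 2, 15, 43]
Tree (level-order array): [13, 2, 15, None, None, None, 43]
Compute height bottom-up (empty subtree = -1):
  height(2) = 1 + max(-1, -1) = 0
  height(43) = 1 + max(-1, -1) = 0
  height(15) = 1 + max(-1, 0) = 1
  height(13) = 1 + max(0, 1) = 2
Height = 2


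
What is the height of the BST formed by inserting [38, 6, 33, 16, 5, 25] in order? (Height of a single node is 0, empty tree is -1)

Insertion order: [38, 6, 33, 16, 5, 25]
Tree (level-order array): [38, 6, None, 5, 33, None, None, 16, None, None, 25]
Compute height bottom-up (empty subtree = -1):
  height(5) = 1 + max(-1, -1) = 0
  height(25) = 1 + max(-1, -1) = 0
  height(16) = 1 + max(-1, 0) = 1
  height(33) = 1 + max(1, -1) = 2
  height(6) = 1 + max(0, 2) = 3
  height(38) = 1 + max(3, -1) = 4
Height = 4


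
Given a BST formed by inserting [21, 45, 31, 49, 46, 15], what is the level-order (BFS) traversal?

Tree insertion order: [21, 45, 31, 49, 46, 15]
Tree (level-order array): [21, 15, 45, None, None, 31, 49, None, None, 46]
BFS from the root, enqueuing left then right child of each popped node:
  queue [21] -> pop 21, enqueue [15, 45], visited so far: [21]
  queue [15, 45] -> pop 15, enqueue [none], visited so far: [21, 15]
  queue [45] -> pop 45, enqueue [31, 49], visited so far: [21, 15, 45]
  queue [31, 49] -> pop 31, enqueue [none], visited so far: [21, 15, 45, 31]
  queue [49] -> pop 49, enqueue [46], visited so far: [21, 15, 45, 31, 49]
  queue [46] -> pop 46, enqueue [none], visited so far: [21, 15, 45, 31, 49, 46]
Result: [21, 15, 45, 31, 49, 46]


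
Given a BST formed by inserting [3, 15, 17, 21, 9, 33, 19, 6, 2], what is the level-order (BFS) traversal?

Tree insertion order: [3, 15, 17, 21, 9, 33, 19, 6, 2]
Tree (level-order array): [3, 2, 15, None, None, 9, 17, 6, None, None, 21, None, None, 19, 33]
BFS from the root, enqueuing left then right child of each popped node:
  queue [3] -> pop 3, enqueue [2, 15], visited so far: [3]
  queue [2, 15] -> pop 2, enqueue [none], visited so far: [3, 2]
  queue [15] -> pop 15, enqueue [9, 17], visited so far: [3, 2, 15]
  queue [9, 17] -> pop 9, enqueue [6], visited so far: [3, 2, 15, 9]
  queue [17, 6] -> pop 17, enqueue [21], visited so far: [3, 2, 15, 9, 17]
  queue [6, 21] -> pop 6, enqueue [none], visited so far: [3, 2, 15, 9, 17, 6]
  queue [21] -> pop 21, enqueue [19, 33], visited so far: [3, 2, 15, 9, 17, 6, 21]
  queue [19, 33] -> pop 19, enqueue [none], visited so far: [3, 2, 15, 9, 17, 6, 21, 19]
  queue [33] -> pop 33, enqueue [none], visited so far: [3, 2, 15, 9, 17, 6, 21, 19, 33]
Result: [3, 2, 15, 9, 17, 6, 21, 19, 33]


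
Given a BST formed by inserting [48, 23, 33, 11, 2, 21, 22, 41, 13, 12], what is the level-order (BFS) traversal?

Tree insertion order: [48, 23, 33, 11, 2, 21, 22, 41, 13, 12]
Tree (level-order array): [48, 23, None, 11, 33, 2, 21, None, 41, None, None, 13, 22, None, None, 12]
BFS from the root, enqueuing left then right child of each popped node:
  queue [48] -> pop 48, enqueue [23], visited so far: [48]
  queue [23] -> pop 23, enqueue [11, 33], visited so far: [48, 23]
  queue [11, 33] -> pop 11, enqueue [2, 21], visited so far: [48, 23, 11]
  queue [33, 2, 21] -> pop 33, enqueue [41], visited so far: [48, 23, 11, 33]
  queue [2, 21, 41] -> pop 2, enqueue [none], visited so far: [48, 23, 11, 33, 2]
  queue [21, 41] -> pop 21, enqueue [13, 22], visited so far: [48, 23, 11, 33, 2, 21]
  queue [41, 13, 22] -> pop 41, enqueue [none], visited so far: [48, 23, 11, 33, 2, 21, 41]
  queue [13, 22] -> pop 13, enqueue [12], visited so far: [48, 23, 11, 33, 2, 21, 41, 13]
  queue [22, 12] -> pop 22, enqueue [none], visited so far: [48, 23, 11, 33, 2, 21, 41, 13, 22]
  queue [12] -> pop 12, enqueue [none], visited so far: [48, 23, 11, 33, 2, 21, 41, 13, 22, 12]
Result: [48, 23, 11, 33, 2, 21, 41, 13, 22, 12]


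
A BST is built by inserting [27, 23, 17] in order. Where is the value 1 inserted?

Starting tree (level order): [27, 23, None, 17]
Insertion path: 27 -> 23 -> 17
Result: insert 1 as left child of 17
Final tree (level order): [27, 23, None, 17, None, 1]


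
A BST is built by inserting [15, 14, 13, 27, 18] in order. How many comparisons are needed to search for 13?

Search path for 13: 15 -> 14 -> 13
Found: True
Comparisons: 3


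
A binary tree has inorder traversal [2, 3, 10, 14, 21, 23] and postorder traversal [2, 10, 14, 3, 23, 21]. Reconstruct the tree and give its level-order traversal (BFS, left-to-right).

Inorder:   [2, 3, 10, 14, 21, 23]
Postorder: [2, 10, 14, 3, 23, 21]
Algorithm: postorder visits root last, so walk postorder right-to-left;
each value is the root of the current inorder slice — split it at that
value, recurse on the right subtree first, then the left.
Recursive splits:
  root=21; inorder splits into left=[2, 3, 10, 14], right=[23]
  root=23; inorder splits into left=[], right=[]
  root=3; inorder splits into left=[2], right=[10, 14]
  root=14; inorder splits into left=[10], right=[]
  root=10; inorder splits into left=[], right=[]
  root=2; inorder splits into left=[], right=[]
Reconstructed level-order: [21, 3, 23, 2, 14, 10]


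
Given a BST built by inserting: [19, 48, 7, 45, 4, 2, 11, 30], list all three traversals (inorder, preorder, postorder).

Tree insertion order: [19, 48, 7, 45, 4, 2, 11, 30]
Tree (level-order array): [19, 7, 48, 4, 11, 45, None, 2, None, None, None, 30]
Inorder (L, root, R): [2, 4, 7, 11, 19, 30, 45, 48]
Preorder (root, L, R): [19, 7, 4, 2, 11, 48, 45, 30]
Postorder (L, R, root): [2, 4, 11, 7, 30, 45, 48, 19]


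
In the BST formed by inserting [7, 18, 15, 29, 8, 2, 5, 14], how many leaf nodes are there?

Tree built from: [7, 18, 15, 29, 8, 2, 5, 14]
Tree (level-order array): [7, 2, 18, None, 5, 15, 29, None, None, 8, None, None, None, None, 14]
Rule: A leaf has 0 children.
Per-node child counts:
  node 7: 2 child(ren)
  node 2: 1 child(ren)
  node 5: 0 child(ren)
  node 18: 2 child(ren)
  node 15: 1 child(ren)
  node 8: 1 child(ren)
  node 14: 0 child(ren)
  node 29: 0 child(ren)
Matching nodes: [5, 14, 29]
Count of leaf nodes: 3


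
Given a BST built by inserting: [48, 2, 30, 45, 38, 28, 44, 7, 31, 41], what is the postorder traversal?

Tree insertion order: [48, 2, 30, 45, 38, 28, 44, 7, 31, 41]
Tree (level-order array): [48, 2, None, None, 30, 28, 45, 7, None, 38, None, None, None, 31, 44, None, None, 41]
Postorder traversal: [7, 28, 31, 41, 44, 38, 45, 30, 2, 48]


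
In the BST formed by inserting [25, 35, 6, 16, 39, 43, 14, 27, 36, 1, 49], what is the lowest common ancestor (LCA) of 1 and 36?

Tree insertion order: [25, 35, 6, 16, 39, 43, 14, 27, 36, 1, 49]
Tree (level-order array): [25, 6, 35, 1, 16, 27, 39, None, None, 14, None, None, None, 36, 43, None, None, None, None, None, 49]
In a BST, the LCA of p=1, q=36 is the first node v on the
root-to-leaf path with p <= v <= q (go left if both < v, right if both > v).
Walk from root:
  at 25: 1 <= 25 <= 36, this is the LCA
LCA = 25


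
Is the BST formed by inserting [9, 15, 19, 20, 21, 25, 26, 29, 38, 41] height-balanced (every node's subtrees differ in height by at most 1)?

Tree (level-order array): [9, None, 15, None, 19, None, 20, None, 21, None, 25, None, 26, None, 29, None, 38, None, 41]
Definition: a tree is height-balanced if, at every node, |h(left) - h(right)| <= 1 (empty subtree has height -1).
Bottom-up per-node check:
  node 41: h_left=-1, h_right=-1, diff=0 [OK], height=0
  node 38: h_left=-1, h_right=0, diff=1 [OK], height=1
  node 29: h_left=-1, h_right=1, diff=2 [FAIL (|-1-1|=2 > 1)], height=2
  node 26: h_left=-1, h_right=2, diff=3 [FAIL (|-1-2|=3 > 1)], height=3
  node 25: h_left=-1, h_right=3, diff=4 [FAIL (|-1-3|=4 > 1)], height=4
  node 21: h_left=-1, h_right=4, diff=5 [FAIL (|-1-4|=5 > 1)], height=5
  node 20: h_left=-1, h_right=5, diff=6 [FAIL (|-1-5|=6 > 1)], height=6
  node 19: h_left=-1, h_right=6, diff=7 [FAIL (|-1-6|=7 > 1)], height=7
  node 15: h_left=-1, h_right=7, diff=8 [FAIL (|-1-7|=8 > 1)], height=8
  node 9: h_left=-1, h_right=8, diff=9 [FAIL (|-1-8|=9 > 1)], height=9
Node 29 violates the condition: |-1 - 1| = 2 > 1.
Result: Not balanced


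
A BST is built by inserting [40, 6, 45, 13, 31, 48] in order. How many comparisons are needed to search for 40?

Search path for 40: 40
Found: True
Comparisons: 1


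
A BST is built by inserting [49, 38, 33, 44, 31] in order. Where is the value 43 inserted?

Starting tree (level order): [49, 38, None, 33, 44, 31]
Insertion path: 49 -> 38 -> 44
Result: insert 43 as left child of 44
Final tree (level order): [49, 38, None, 33, 44, 31, None, 43]


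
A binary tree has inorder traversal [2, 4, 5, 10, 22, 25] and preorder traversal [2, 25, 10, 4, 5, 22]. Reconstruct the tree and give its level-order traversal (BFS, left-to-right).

Inorder:  [2, 4, 5, 10, 22, 25]
Preorder: [2, 25, 10, 4, 5, 22]
Algorithm: preorder visits root first, so consume preorder in order;
for each root, split the current inorder slice at that value into
left-subtree inorder and right-subtree inorder, then recurse.
Recursive splits:
  root=2; inorder splits into left=[], right=[4, 5, 10, 22, 25]
  root=25; inorder splits into left=[4, 5, 10, 22], right=[]
  root=10; inorder splits into left=[4, 5], right=[22]
  root=4; inorder splits into left=[], right=[5]
  root=5; inorder splits into left=[], right=[]
  root=22; inorder splits into left=[], right=[]
Reconstructed level-order: [2, 25, 10, 4, 22, 5]


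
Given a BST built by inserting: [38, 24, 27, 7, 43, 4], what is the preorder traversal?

Tree insertion order: [38, 24, 27, 7, 43, 4]
Tree (level-order array): [38, 24, 43, 7, 27, None, None, 4]
Preorder traversal: [38, 24, 7, 4, 27, 43]


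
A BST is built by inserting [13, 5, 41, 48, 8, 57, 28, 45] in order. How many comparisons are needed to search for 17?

Search path for 17: 13 -> 41 -> 28
Found: False
Comparisons: 3


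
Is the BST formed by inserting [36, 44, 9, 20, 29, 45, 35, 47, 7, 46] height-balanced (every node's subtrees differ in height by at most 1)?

Tree (level-order array): [36, 9, 44, 7, 20, None, 45, None, None, None, 29, None, 47, None, 35, 46]
Definition: a tree is height-balanced if, at every node, |h(left) - h(right)| <= 1 (empty subtree has height -1).
Bottom-up per-node check:
  node 7: h_left=-1, h_right=-1, diff=0 [OK], height=0
  node 35: h_left=-1, h_right=-1, diff=0 [OK], height=0
  node 29: h_left=-1, h_right=0, diff=1 [OK], height=1
  node 20: h_left=-1, h_right=1, diff=2 [FAIL (|-1-1|=2 > 1)], height=2
  node 9: h_left=0, h_right=2, diff=2 [FAIL (|0-2|=2 > 1)], height=3
  node 46: h_left=-1, h_right=-1, diff=0 [OK], height=0
  node 47: h_left=0, h_right=-1, diff=1 [OK], height=1
  node 45: h_left=-1, h_right=1, diff=2 [FAIL (|-1-1|=2 > 1)], height=2
  node 44: h_left=-1, h_right=2, diff=3 [FAIL (|-1-2|=3 > 1)], height=3
  node 36: h_left=3, h_right=3, diff=0 [OK], height=4
Node 20 violates the condition: |-1 - 1| = 2 > 1.
Result: Not balanced
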